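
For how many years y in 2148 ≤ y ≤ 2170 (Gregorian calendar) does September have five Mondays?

September has 30 days; it has five Mondays when Monday falls among the first (month-length − 28) days — i.e. when September 1 is one of Monday/Sunday.
September 1 by year: 2148:Sun✓ 2149:Mon✓ 2150:Tue 2151:Wed 2152:Fri 2153:Sat 2154:Sun✓ 2155:Mon✓ 2156:Wed 2157:Thu 2158:Fri 2159:Sat 2160:Mon✓ 2161:Tue 2162:Wed 2163:Thu 2164:Sat 2165:Sun✓ 2166:Mon✓ 2167:Tue 2168:Thu 2169:Fri 2170:Sat
Years with five Mondays: 2148, 2149, 2154, 2155, 2160, 2165, 2166 → 7.

7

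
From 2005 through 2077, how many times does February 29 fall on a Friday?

3

Leap years in 2005–2077: 18 of them.
Feb 29 weekday advances by 5 (mod 7) from one leap year to the next four years later (or differs when a century non-leap intervenes).
Leap-day weekdays: 2008:Fri✓ 2012:Wed 2016:Mon 2020:Sat 2024:Thu 2028:Tue 2032:Sun 2036:Fri✓ 2040:Wed 2044:Mon 2048:Sat 2052:Thu 2056:Tue 2060:Sun 2064:Fri✓ 2068:Wed 2072:Mon 2076:Sat
Friday: 2008, 2036, 2064 → 3.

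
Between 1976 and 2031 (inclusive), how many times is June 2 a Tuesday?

8

Track June 2's weekday year by year (advancing +1, or +2 across a Feb 29):
  1976: Wed  1977: Thu (+1)  1978: Fri (+1)  1979: Sat (+1)  1980: Mon (+2)
  1981: Tue (+1) ✓  1982: Wed (+1)  1983: Thu (+1)  1984: Sat (+2)  1985: Sun (+1)
  1986: Mon (+1)  1987: Tue (+1) ✓  1988: Thu (+2)  1989: Fri (+1)  … (28 more years) …
  2018: Sat (+1)  2019: Sun (+1)  2020: Tue (+2) ✓  2021: Wed (+1)  2022: Thu (+1)
  2023: Fri (+1)  2024: Sun (+2)  2025: Mon (+1)  2026: Tue (+1) ✓  2027: Wed (+1)
  2028: Fri (+2)  2029: Sat (+1)  2030: Sun (+1)  2031: Mon (+1)
Tuesday years: 1981, 1987, 1992, 1998, 2009, 2015, 2020, 2026 — 8 in total.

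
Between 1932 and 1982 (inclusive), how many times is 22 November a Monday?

8

Track 22 November's weekday year by year (advancing +1, or +2 across a Feb 29):
  1932: Tue  1933: Wed (+1)  1934: Thu (+1)  1935: Fri (+1)  1936: Sun (+2)
  1937: Mon (+1) ✓  1938: Tue (+1)  1939: Wed (+1)  1940: Fri (+2)  1941: Sat (+1)
  1942: Sun (+1)  1943: Mon (+1) ✓  1944: Wed (+2)  1945: Thu (+1)  … (23 more years) …
  1969: Sat (+1)  1970: Sun (+1)  1971: Mon (+1) ✓  1972: Wed (+2)  1973: Thu (+1)
  1974: Fri (+1)  1975: Sat (+1)  1976: Mon (+2) ✓  1977: Tue (+1)  1978: Wed (+1)
  1979: Thu (+1)  1980: Sat (+2)  1981: Sun (+1)  1982: Mon (+1) ✓
Monday years: 1937, 1943, 1948, 1954, 1965, 1971, 1976, 1982 — 8 in total.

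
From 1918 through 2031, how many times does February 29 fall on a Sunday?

Leap years in 1918–2031: 28 of them.
Feb 29 weekday advances by 5 (mod 7) from one leap year to the next four years later (or differs when a century non-leap intervenes).
Leap-day weekdays: 1920:Sun✓ 1924:Fri 1928:Wed 1932:Mon 1936:Sat 1940:Thu 1944:Tue 1948:Sun✓ 1952:Fri 1956:Wed 1960:Mon 1964:Sat 1968:Thu 1972:Tue 1976:Sun✓ 1980:Fri 1984:Wed 1988:Mon 1992:Sat 1996:Thu 2000:Tue 2004:Sun✓ 2008:Fri 2012:Wed 2016:Mon 2020:Sat 2024:Thu 2028:Tue
Sunday: 1920, 1948, 1976, 2004 → 4.

4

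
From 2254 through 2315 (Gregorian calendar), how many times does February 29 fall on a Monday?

Leap years in 2254–2315: 14 of them.
Feb 29 weekday advances by 5 (mod 7) from one leap year to the next four years later (or differs when a century non-leap intervenes).
Leap-day weekdays: 2256:Fri 2260:Wed 2264:Mon✓ 2268:Sat 2272:Thu 2276:Tue 2280:Sun 2284:Fri 2288:Wed 2292:Mon✓ 2296:Sat 2304:Mon✓ 2308:Sat 2312:Thu
Monday: 2264, 2292, 2304 → 3.

3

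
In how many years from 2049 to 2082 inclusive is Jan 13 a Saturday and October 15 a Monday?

3

Check each year's weekday for Jan 13 and October 15:
  2049: Wed/Fri  2050: Thu/Sat  2051: Fri/Sun  2052: Sat/Tue  2053: Mon/Wed  2054: Tue/Thu  2055: Wed/Fri  2056: Thu/Sun  2057: Sat/Mon ✓  2058: Sun/Tue  2059: Mon/Wed  2060: Tue/Fri  2061: Thu/Sat  2062: Fri/Sun  …(6 more)…  2069: Sun/Tue  2070: Mon/Wed  2071: Tue/Thu  2072: Wed/Sat  2073: Fri/Sun  2074: Sat/Mon ✓  2075: Sun/Tue  2076: Mon/Thu  2077: Wed/Fri  2078: Thu/Sat  2079: Fri/Sun  2080: Sat/Tue  2081: Mon/Wed  2082: Tue/Thu
Both conditions hold in: 2057, 2063, 2074 — 3.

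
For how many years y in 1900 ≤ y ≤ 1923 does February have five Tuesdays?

February has 28 days (29 in leap years); it has five Tuesdays when Tuesday falls among the first (month-length − 28) days — i.e. when February 1 is Tuesday in a leap year (never in a common year).
February 1 by year: 1900:Thu 1901:Fri 1902:Sat 1903:Sun 1904:Mon 1905:Wed 1906:Thu 1907:Fri 1908:Sat 1909:Mon 1910:Tue 1911:Wed 1912:Thu 1913:Sat 1914:Sun 1915:Mon 1916:Tue✓ 1917:Thu 1918:Fri 1919:Sat 1920:Sun 1921:Tue 1922:Wed 1923:Thu
Years with five Tuesdays: 1916 → 1.

1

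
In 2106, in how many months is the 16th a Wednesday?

Check the 16th of each month of 2106: Jan 16: Sat, Feb 16: Tue, Mar 16: Tue, Apr 16: Fri, May 16: Sun, Jun 16: Wed, Jul 16: Fri, Aug 16: Mon, Sep 16: Thu, Oct 16: Sat, Nov 16: Tue, Dec 16: Thu.
Wednesday occurs in June — 1 month.

1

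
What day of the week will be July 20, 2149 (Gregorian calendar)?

Sunday

January 1, 2149 is a Wednesday.
July 20 is day 201 of the year, i.e. 200 days after Jan 1.
200 mod 7 = 4, so advance 4 weekdays from Wednesday: Sunday.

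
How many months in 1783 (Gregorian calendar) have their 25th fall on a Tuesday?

Check the 25th of each month of 1783: Jan 25: Sat, Feb 25: Tue, Mar 25: Tue, Apr 25: Fri, May 25: Sun, Jun 25: Wed, Jul 25: Fri, Aug 25: Mon, Sep 25: Thu, Oct 25: Sat, Nov 25: Tue, Dec 25: Thu.
Tuesday occurs in February, March, November — 3 months.

3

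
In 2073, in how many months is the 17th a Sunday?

2

Check the 17th of each month of 2073: Jan 17: Tue, Feb 17: Fri, Mar 17: Fri, Apr 17: Mon, May 17: Wed, Jun 17: Sat, Jul 17: Mon, Aug 17: Thu, Sep 17: Sun, Oct 17: Tue, Nov 17: Fri, Dec 17: Sun.
Sunday occurs in September, December — 2 months.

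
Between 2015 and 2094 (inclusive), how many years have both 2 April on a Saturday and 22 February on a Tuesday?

Check each year's weekday for 2 April and 22 February:
  2015: Thu/Sun  2016: Sat/Mon  2017: Sun/Wed  2018: Mon/Thu  2019: Tue/Fri  2020: Thu/Sat  2021: Fri/Mon  2022: Sat/Tue ✓  2023: Sun/Wed  2024: Tue/Thu  2025: Wed/Sat  2026: Thu/Sun  2027: Fri/Mon  2028: Sun/Tue  …(52 more)…  2081: Wed/Sat  2082: Thu/Sun  2083: Fri/Mon  2084: Sun/Tue  2085: Mon/Thu  2086: Tue/Fri  2087: Wed/Sat  2088: Fri/Sun  2089: Sat/Tue ✓  2090: Sun/Wed  2091: Mon/Thu  2092: Wed/Fri  2093: Thu/Sun  2094: Fri/Mon
Both conditions hold in: 2022, 2033, 2039, 2050, 2061, 2067, 2078, 2089 — 8.

8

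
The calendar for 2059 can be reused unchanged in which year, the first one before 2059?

2053

Two years share a calendar iff Jan 1 falls on the same weekday and both are leap or both are common. 2059: Jan 1 is Wednesday, common year.
2058: Jan 1 Tuesday, common
2057: Jan 1 Monday, common
2056: Jan 1 Saturday, leap
2055: Jan 1 Friday, common
2054: Jan 1 Thursday, common
2053: Jan 1 Wednesday, common
2053 matches on both conditions.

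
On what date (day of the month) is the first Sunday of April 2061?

3

April 1, 2061 is a Friday, so the first Sunday is the 3rd.
The first Sunday is 3 + 0 = 3.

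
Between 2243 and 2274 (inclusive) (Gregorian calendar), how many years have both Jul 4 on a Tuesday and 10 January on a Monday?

1

Check each year's weekday for Jul 4 and 10 January:
  2243: Tue/Tue  2244: Thu/Wed  2245: Fri/Fri  2246: Sat/Sat  2247: Sun/Sun  2248: Tue/Mon ✓  2249: Wed/Wed  2250: Thu/Thu  2251: Fri/Fri  2252: Sun/Sat  2253: Mon/Mon  2254: Tue/Tue  2255: Wed/Wed  2256: Fri/Thu  …(4 more)…  2261: Thu/Thu  2262: Fri/Fri  2263: Sat/Sat  2264: Mon/Sun  2265: Tue/Tue  2266: Wed/Wed  2267: Thu/Thu  2268: Sat/Fri  2269: Sun/Sun  2270: Mon/Mon  2271: Tue/Tue  2272: Thu/Wed  2273: Fri/Fri  2274: Sat/Sat
Both conditions hold in: 2248 — 1.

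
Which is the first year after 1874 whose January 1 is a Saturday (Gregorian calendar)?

Jan 1 advances by 2 weekdays after a leap year and by 1 after a common year.
1874: Jan 1 is Thursday.
1875: Friday
1876: Saturday (leap)
1876 begins on a Saturday

1876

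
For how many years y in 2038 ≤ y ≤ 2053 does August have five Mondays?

August has 31 days; it has five Mondays when Monday falls among the first (month-length − 28) days — i.e. when August 1 is one of Monday/Sunday/Saturday.
August 1 by year: 2038:Sun✓ 2039:Mon✓ 2040:Wed 2041:Thu 2042:Fri 2043:Sat✓ 2044:Mon✓ 2045:Tue 2046:Wed 2047:Thu 2048:Sat✓ 2049:Sun✓ 2050:Mon✓ 2051:Tue 2052:Thu 2053:Fri
Years with five Mondays: 2038, 2039, 2043, 2044, 2048, 2049, 2050 → 7.

7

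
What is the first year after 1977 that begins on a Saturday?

1983

Jan 1 advances by 2 weekdays after a leap year and by 1 after a common year.
1977: Jan 1 is Saturday.
1978: Sunday
1979: Monday
1980: Tuesday (leap)
1981: Thursday
1982: Friday
1983: Saturday
1983 begins on a Saturday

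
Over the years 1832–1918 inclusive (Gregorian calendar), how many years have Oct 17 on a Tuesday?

13

Track Oct 17's weekday year by year (advancing +1, or +2 across a Feb 29):
  1832: Wed  1833: Thu (+1)  1834: Fri (+1)  1835: Sat (+1)  1836: Mon (+2)
  1837: Tue (+1) ✓  1838: Wed (+1)  1839: Thu (+1)  1840: Sat (+2)  1841: Sun (+1)
  1842: Mon (+1)  1843: Tue (+1) ✓  1844: Thu (+2)  1845: Fri (+1)  … (59 more years) …
  1905: Tue (+1) ✓  1906: Wed (+1)  1907: Thu (+1)  1908: Sat (+2)  1909: Sun (+1)
  1910: Mon (+1)  1911: Tue (+1) ✓  1912: Thu (+2)  1913: Fri (+1)  1914: Sat (+1)
  1915: Sun (+1)  1916: Tue (+2) ✓  1917: Wed (+1)  1918: Thu (+1)
Tuesday years: 1837, 1843, 1848, 1854, 1865, 1871, 1876, 1882, 1893, 1899, 1905, 1911, 1916 — 13 in total.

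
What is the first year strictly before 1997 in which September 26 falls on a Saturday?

1992

From one year to the next, a fixed date's weekday advances by 1, or by 2 when a Feb 29 lies between the two dates.
1997: September 26 is Friday.
1996: Thursday (−1)
1995: Tuesday (−2)
1994: Monday (−1)
1993: Sunday (−1)
1992: Saturday (−1)
September 26 falls on a Saturday in 1992.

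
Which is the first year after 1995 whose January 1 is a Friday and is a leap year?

2016

Jan 1 advances by 2 weekdays after a leap year and by 1 after a common year.
1995: Jan 1 is Sunday.
1996: Monday (leap)
1997: Wednesday
1998: Thursday
1999: Friday
2000: Saturday (leap)
2001: Monday
2002: Tuesday
2003: Wednesday
2004: Thursday (leap)
2005: Saturday
2006: Sunday
2007: Monday
2008: Tuesday (leap)
2009: Thursday
2010: Friday
2011: Saturday
2012: Sunday (leap)
2013: Tuesday
2014: Wednesday
2015: Thursday
2016: Friday (leap)
2016 begins on a Friday and is a leap year.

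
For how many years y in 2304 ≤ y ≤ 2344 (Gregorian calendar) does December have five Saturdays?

18

December has 31 days; it has five Saturdays when Saturday falls among the first (month-length − 28) days — i.e. when December 1 is one of Saturday/Friday/Thursday.
December 1 by year: 2304:Thu✓ 2305:Fri✓ 2306:Sat✓ 2307:Sun 2308:Tue 2309:Wed 2310:Thu✓ 2311:Fri✓ 2312:Sun 2313:Mon 2314:Tue 2315:Wed 2316:Fri✓ 2317:Sat✓ 2318:Sun …(11 more)… 2330:Mon 2331:Tue 2332:Thu✓ 2333:Fri✓ 2334:Sat✓ 2335:Sun 2336:Tue 2337:Wed 2338:Thu✓ 2339:Fri✓ 2340:Sun 2341:Mon 2342:Tue 2343:Wed 2344:Fri✓
Years with five Saturdays: 2304, 2305, 2306, 2310, 2311, 2316, 2317, 2321, 2322, 2323, 2327, 2328, 2332, 2333, 2334, 2338, 2339, 2344 → 18.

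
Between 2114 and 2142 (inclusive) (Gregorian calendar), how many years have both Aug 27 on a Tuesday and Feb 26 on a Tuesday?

3

Check each year's weekday for Aug 27 and Feb 26:
  2114: Mon/Mon  2115: Tue/Tue ✓  2116: Thu/Wed  2117: Fri/Fri  2118: Sat/Sat  2119: Sun/Sun  2120: Tue/Mon  2121: Wed/Wed  2122: Thu/Thu  2123: Fri/Fri  2124: Sun/Sat  2125: Mon/Mon  2126: Tue/Tue ✓  2127: Wed/Wed  2128: Fri/Thu  2129: Sat/Sat  2130: Sun/Sun  2131: Mon/Mon  2132: Wed/Tue  2133: Thu/Thu  2134: Fri/Fri  2135: Sat/Sat  2136: Mon/Sun  2137: Tue/Tue ✓  2138: Wed/Wed  2139: Thu/Thu  2140: Sat/Fri  2141: Sun/Sun  2142: Mon/Mon
Both conditions hold in: 2115, 2126, 2137 — 3.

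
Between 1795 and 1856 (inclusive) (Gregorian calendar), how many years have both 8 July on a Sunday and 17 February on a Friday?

2

Check each year's weekday for 8 July and 17 February:
  1795: Wed/Tue  1796: Fri/Wed  1797: Sat/Fri  1798: Sun/Sat  1799: Mon/Sun  1800: Tue/Mon  1801: Wed/Tue  1802: Thu/Wed  1803: Fri/Thu  1804: Sun/Fri ✓  1805: Mon/Sun  1806: Tue/Mon  1807: Wed/Tue  1808: Fri/Wed  …(34 more)…  1843: Sat/Fri  1844: Mon/Sat  1845: Tue/Mon  1846: Wed/Tue  1847: Thu/Wed  1848: Sat/Thu  1849: Sun/Sat  1850: Mon/Sun  1851: Tue/Mon  1852: Thu/Tue  1853: Fri/Thu  1854: Sat/Fri  1855: Sun/Sat  1856: Tue/Sun
Both conditions hold in: 1804, 1832 — 2.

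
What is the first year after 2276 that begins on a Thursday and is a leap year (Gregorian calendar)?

Jan 1 advances by 2 weekdays after a leap year and by 1 after a common year.
2276: Jan 1 is Saturday (leap).
2277: Monday
2278: Tuesday
2279: Wednesday
2280: Thursday (leap)
2280 begins on a Thursday and is a leap year.

2280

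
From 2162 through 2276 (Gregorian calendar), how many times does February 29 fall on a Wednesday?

Leap years in 2162–2276: 28 of them.
Feb 29 weekday advances by 5 (mod 7) from one leap year to the next four years later (or differs when a century non-leap intervenes).
Leap-day weekdays: 2164:Wed✓ 2168:Mon 2172:Sat 2176:Thu 2180:Tue 2184:Sun 2188:Fri 2192:Wed✓ 2196:Mon 2204:Wed✓ 2208:Mon 2212:Sat 2216:Thu 2220:Tue 2224:Sun 2228:Fri 2232:Wed✓ 2236:Mon 2240:Sat 2244:Thu 2248:Tue 2252:Sun 2256:Fri 2260:Wed✓ 2264:Mon 2268:Sat 2272:Thu 2276:Tue
Wednesday: 2164, 2192, 2204, 2232, 2260 → 5.

5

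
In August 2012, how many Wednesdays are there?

5

August 2012 has 31 days and begins on Wednesday.
The first Wednesday is August 1.
Wednesdays fall on 1, 8, 15, 22, 29 — that's 5.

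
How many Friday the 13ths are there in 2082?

3

Check the 13th of each month of 2082: Jan 13: Tue, Feb 13: Fri, Mar 13: Fri, Apr 13: Mon, May 13: Wed, Jun 13: Sat, Jul 13: Mon, Aug 13: Thu, Sep 13: Sun, Oct 13: Tue, Nov 13: Fri, Dec 13: Sun.
Friday occurs in February, March, November — 3 months.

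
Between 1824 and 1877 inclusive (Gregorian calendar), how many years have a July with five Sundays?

24

July has 31 days; it has five Sundays when Sunday falls among the first (month-length − 28) days — i.e. when July 1 is one of Sunday/Saturday/Friday.
July 1 by year: 1824:Thu 1825:Fri✓ 1826:Sat✓ 1827:Sun✓ 1828:Tue 1829:Wed 1830:Thu 1831:Fri✓ 1832:Sun✓ 1833:Mon 1834:Tue 1835:Wed 1836:Fri✓ 1837:Sat✓ 1838:Sun✓ …(24 more)… 1863:Wed 1864:Fri✓ 1865:Sat✓ 1866:Sun✓ 1867:Mon 1868:Wed 1869:Thu 1870:Fri✓ 1871:Sat✓ 1872:Mon 1873:Tue 1874:Wed 1875:Thu 1876:Sat✓ 1877:Sun✓
Years with five Sundays: 1825, 1826, 1827, 1831, 1832, 1836, 1837, 1838, 1842, 1843, 1848, 1849, 1853, 1854, 1855, 1859, 1860, 1864, 1865, 1866, 1870, 1871, 1876, 1877 → 24.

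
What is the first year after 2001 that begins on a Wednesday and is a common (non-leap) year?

Jan 1 advances by 2 weekdays after a leap year and by 1 after a common year.
2001: Jan 1 is Monday.
2002: Tuesday
2003: Wednesday
2003 begins on a Wednesday and is a common year.

2003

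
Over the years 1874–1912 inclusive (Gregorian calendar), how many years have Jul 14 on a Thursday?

Track Jul 14's weekday year by year (advancing +1, or +2 across a Feb 29):
  1874: Tue  1875: Wed (+1)  1876: Fri (+2)  1877: Sat (+1)  1878: Sun (+1)
  1879: Mon (+1)  1880: Wed (+2)  1881: Thu (+1) ✓  1882: Fri (+1)  1883: Sat (+1)
  1884: Mon (+2)  1885: Tue (+1)  1886: Wed (+1)  1887: Thu (+1) ✓  … (11 more years) …
  1899: Fri (+1)  1900: Sat (+1)  1901: Sun (+1)  1902: Mon (+1)  1903: Tue (+1)
  1904: Thu (+2) ✓  1905: Fri (+1)  1906: Sat (+1)  1907: Sun (+1)  1908: Tue (+2)
  1909: Wed (+1)  1910: Thu (+1) ✓  1911: Fri (+1)  1912: Sun (+2)
Thursday years: 1881, 1887, 1892, 1898, 1904, 1910 — 6 in total.

6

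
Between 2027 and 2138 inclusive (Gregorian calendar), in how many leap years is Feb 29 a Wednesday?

Leap years in 2027–2138: 27 of them.
Feb 29 weekday advances by 5 (mod 7) from one leap year to the next four years later (or differs when a century non-leap intervenes).
Leap-day weekdays: 2028:Tue 2032:Sun 2036:Fri 2040:Wed✓ 2044:Mon 2048:Sat 2052:Thu 2056:Tue 2060:Sun 2064:Fri 2068:Wed✓ 2072:Mon 2076:Sat 2080:Thu 2084:Tue 2088:Sun 2092:Fri 2096:Wed✓ 2104:Fri 2108:Wed✓ 2112:Mon 2116:Sat 2120:Thu 2124:Tue 2128:Sun 2132:Fri 2136:Wed✓
Wednesday: 2040, 2068, 2096, 2108, 2136 → 5.

5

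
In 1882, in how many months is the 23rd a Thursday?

3

Check the 23rd of each month of 1882: Jan 23: Mon, Feb 23: Thu, Mar 23: Thu, Apr 23: Sun, May 23: Tue, Jun 23: Fri, Jul 23: Sun, Aug 23: Wed, Sep 23: Sat, Oct 23: Mon, Nov 23: Thu, Dec 23: Sat.
Thursday occurs in February, March, November — 3 months.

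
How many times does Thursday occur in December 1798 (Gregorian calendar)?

December 1798 has 31 days and begins on Saturday.
The first Thursday is December 6.
Thursdays fall on 6, 13, 20, 27 — that's 4.

4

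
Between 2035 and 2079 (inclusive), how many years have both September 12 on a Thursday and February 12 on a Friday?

0

Check each year's weekday for September 12 and February 12:
  2035: Wed/Mon  2036: Fri/Tue  2037: Sat/Thu  2038: Sun/Fri  2039: Mon/Sat  2040: Wed/Sun  2041: Thu/Tue  2042: Fri/Wed  2043: Sat/Thu  2044: Mon/Fri  2045: Tue/Sun  2046: Wed/Mon  2047: Thu/Tue  2048: Sat/Wed  …(17 more)…  2066: Sun/Fri  2067: Mon/Sat  2068: Wed/Sun  2069: Thu/Tue  2070: Fri/Wed  2071: Sat/Thu  2072: Mon/Fri  2073: Tue/Sun  2074: Wed/Mon  2075: Thu/Tue  2076: Sat/Wed  2077: Sun/Fri  2078: Mon/Sat  2079: Tue/Sun
Both conditions hold in: no year — 0.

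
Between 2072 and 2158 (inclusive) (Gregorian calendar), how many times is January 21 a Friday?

13

Track January 21's weekday year by year (advancing +1, or +2 across a Feb 29):
  2072: Thu  2073: Sat (+2)  2074: Sun (+1)  2075: Mon (+1)  2076: Tue (+1)
  2077: Thu (+2)  2078: Fri (+1) ✓  2079: Sat (+1)  2080: Sun (+1)  2081: Tue (+2)
  2082: Wed (+1)  2083: Thu (+1)  2084: Fri (+1) ✓  2085: Sun (+2)  … (59 more years) …
  2145: Thu (+2)  2146: Fri (+1) ✓  2147: Sat (+1)  2148: Sun (+1)  2149: Tue (+2)
  2150: Wed (+1)  2151: Thu (+1)  2152: Fri (+1) ✓  2153: Sun (+2)  2154: Mon (+1)
  2155: Tue (+1)  2156: Wed (+1)  2157: Fri (+2) ✓  2158: Sat (+1)
Friday years: 2078, 2084, 2089, 2095, 2101, 2107, 2118, 2124, 2129, 2135, 2146, 2152, 2157 — 13 in total.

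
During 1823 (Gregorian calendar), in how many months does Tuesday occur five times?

4

A month of length L has five Tuesdays iff its first Tuesday is on day ≤ L−28 (so day 1–3 in a 31-day month, 1–2 in a 30-day month, day 1 in a leap February).
Checking each month of 1823: Jan starts Wed (31d); Feb starts Sat (28d); Mar starts Sat (31d); Apr starts Tue (30d) ✓; May starts Thu (31d); Jun starts Sun (30d); Jul starts Tue (31d) ✓; Aug starts Fri (31d); Sep starts Mon (30d) ✓; Oct starts Wed (31d); Nov starts Sat (30d); Dec starts Mon (31d) ✓.
Five-Tuesday months: April, July, September, December → 4.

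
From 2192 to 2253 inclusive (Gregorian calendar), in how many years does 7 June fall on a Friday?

10

Track 7 June's weekday year by year (advancing +1, or +2 across a Feb 29):
  2192: Thu  2193: Fri (+1) ✓  2194: Sat (+1)  2195: Sun (+1)  2196: Tue (+2)
  2197: Wed (+1)  2198: Thu (+1)  2199: Fri (+1) ✓  2200: Sat (+1)  2201: Sun (+1)
  2202: Mon (+1)  2203: Tue (+1)  2204: Thu (+2)  2205: Fri (+1) ✓  … (34 more years) …
  2240: Sun (+2)  2241: Mon (+1)  2242: Tue (+1)  2243: Wed (+1)  2244: Fri (+2) ✓
  2245: Sat (+1)  2246: Sun (+1)  2247: Mon (+1)  2248: Wed (+2)  2249: Thu (+1)
  2250: Fri (+1) ✓  2251: Sat (+1)  2252: Mon (+2)  2253: Tue (+1)
Friday years: 2193, 2199, 2205, 2211, 2216, 2222, 2233, 2239, 2244, 2250 — 10 in total.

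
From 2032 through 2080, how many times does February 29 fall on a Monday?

2

Leap years in 2032–2080: 13 of them.
Feb 29 weekday advances by 5 (mod 7) from one leap year to the next four years later (or differs when a century non-leap intervenes).
Leap-day weekdays: 2032:Sun 2036:Fri 2040:Wed 2044:Mon✓ 2048:Sat 2052:Thu 2056:Tue 2060:Sun 2064:Fri 2068:Wed 2072:Mon✓ 2076:Sat 2080:Thu
Monday: 2044, 2072 → 2.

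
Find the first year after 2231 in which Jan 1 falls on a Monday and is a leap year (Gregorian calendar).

Jan 1 advances by 2 weekdays after a leap year and by 1 after a common year.
2231: Jan 1 is Saturday.
2232: Sunday (leap)
2233: Tuesday
2234: Wednesday
2235: Thursday
2236: Friday (leap)
2237: Sunday
2238: Monday
2239: Tuesday
2240: Wednesday (leap)
2241: Friday
2242: Saturday
2243: Sunday
2244: Monday (leap)
2244 begins on a Monday and is a leap year.

2244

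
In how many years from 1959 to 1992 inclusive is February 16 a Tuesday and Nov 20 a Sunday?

2

Check each year's weekday for February 16 and Nov 20:
  1959: Mon/Fri  1960: Tue/Sun ✓  1961: Thu/Mon  1962: Fri/Tue  1963: Sat/Wed  1964: Sun/Fri  1965: Tue/Sat  1966: Wed/Sun  1967: Thu/Mon  1968: Fri/Wed  1969: Sun/Thu  1970: Mon/Fri  1971: Tue/Sat  1972: Wed/Mon  …(6 more)…  1979: Fri/Tue  1980: Sat/Thu  1981: Mon/Fri  1982: Tue/Sat  1983: Wed/Sun  1984: Thu/Tue  1985: Sat/Wed  1986: Sun/Thu  1987: Mon/Fri  1988: Tue/Sun ✓  1989: Thu/Mon  1990: Fri/Tue  1991: Sat/Wed  1992: Sun/Fri
Both conditions hold in: 1960, 1988 — 2.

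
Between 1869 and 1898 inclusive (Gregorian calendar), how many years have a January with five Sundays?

January has 31 days; it has five Sundays when Sunday falls among the first (month-length − 28) days — i.e. when January 1 is one of Sunday/Saturday/Friday.
January 1 by year: 1869:Fri✓ 1870:Sat✓ 1871:Sun✓ 1872:Mon 1873:Wed 1874:Thu 1875:Fri✓ 1876:Sat✓ 1877:Mon 1878:Tue 1879:Wed 1880:Thu 1881:Sat✓ 1882:Sun✓ 1883:Mon 1884:Tue 1885:Thu 1886:Fri✓ 1887:Sat✓ 1888:Sun✓ 1889:Tue 1890:Wed 1891:Thu 1892:Fri✓ 1893:Sun✓ 1894:Mon 1895:Tue 1896:Wed 1897:Fri✓ 1898:Sat✓
Years with five Sundays: 1869, 1870, 1871, 1875, 1876, 1881, 1882, 1886, 1887, 1888, 1892, 1893, 1897, 1898 → 14.

14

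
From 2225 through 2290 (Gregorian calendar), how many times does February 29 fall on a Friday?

Leap years in 2225–2290: 16 of them.
Feb 29 weekday advances by 5 (mod 7) from one leap year to the next four years later (or differs when a century non-leap intervenes).
Leap-day weekdays: 2228:Fri✓ 2232:Wed 2236:Mon 2240:Sat 2244:Thu 2248:Tue 2252:Sun 2256:Fri✓ 2260:Wed 2264:Mon 2268:Sat 2272:Thu 2276:Tue 2280:Sun 2284:Fri✓ 2288:Wed
Friday: 2228, 2256, 2284 → 3.

3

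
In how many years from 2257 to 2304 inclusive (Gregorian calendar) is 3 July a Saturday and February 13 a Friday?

Check each year's weekday for 3 July and February 13:
  2257: Fri/Fri  2258: Sat/Sat  2259: Sun/Sun  2260: Tue/Mon  2261: Wed/Wed  2262: Thu/Thu  2263: Fri/Fri  2264: Sun/Sat  2265: Mon/Mon  2266: Tue/Tue  2267: Wed/Wed  2268: Fri/Thu  2269: Sat/Sat  2270: Sun/Sun  …(20 more)…  2291: Fri/Fri  2292: Sun/Sat  2293: Mon/Mon  2294: Tue/Tue  2295: Wed/Wed  2296: Fri/Thu  2297: Sat/Sat  2298: Sun/Sun  2299: Mon/Mon  2300: Tue/Tue  2301: Wed/Wed  2302: Thu/Thu  2303: Fri/Fri  2304: Sun/Sat
Both conditions hold in: 2280 — 1.

1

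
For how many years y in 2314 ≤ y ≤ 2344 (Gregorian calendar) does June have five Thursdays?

June has 30 days; it has five Thursdays when Thursday falls among the first (month-length − 28) days — i.e. when June 1 is one of Thursday/Wednesday.
June 1 by year: 2314:Mon 2315:Tue 2316:Thu✓ 2317:Fri 2318:Sat 2319:Sun 2320:Tue 2321:Wed✓ 2322:Thu✓ 2323:Fri 2324:Sun 2325:Mon 2326:Tue 2327:Wed✓ 2328:Fri 2329:Sat 2330:Sun 2331:Mon 2332:Wed✓ 2333:Thu✓ 2334:Fri 2335:Sat 2336:Mon 2337:Tue 2338:Wed✓ 2339:Thu✓ 2340:Sat 2341:Sun 2342:Mon 2343:Tue 2344:Thu✓
Years with five Thursdays: 2316, 2321, 2322, 2327, 2332, 2333, 2338, 2339, 2344 → 9.

9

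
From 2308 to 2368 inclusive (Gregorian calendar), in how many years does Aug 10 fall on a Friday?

8

Track Aug 10's weekday year by year (advancing +1, or +2 across a Feb 29):
  2308: Mon  2309: Tue (+1)  2310: Wed (+1)  2311: Thu (+1)  2312: Sat (+2)
  2313: Sun (+1)  2314: Mon (+1)  2315: Tue (+1)  2316: Thu (+2)  2317: Fri (+1) ✓
  2318: Sat (+1)  2319: Sun (+1)  2320: Tue (+2)  2321: Wed (+1)  … (33 more years) …
  2355: Wed (+1)  2356: Fri (+2) ✓  2357: Sat (+1)  2358: Sun (+1)  2359: Mon (+1)
  2360: Wed (+2)  2361: Thu (+1)  2362: Fri (+1) ✓  2363: Sat (+1)  2364: Mon (+2)
  2365: Tue (+1)  2366: Wed (+1)  2367: Thu (+1)  2368: Sat (+2)
Friday years: 2317, 2323, 2328, 2334, 2345, 2351, 2356, 2362 — 8 in total.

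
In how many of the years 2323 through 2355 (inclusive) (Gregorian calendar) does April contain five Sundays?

April has 30 days; it has five Sundays when Sunday falls among the first (month-length − 28) days — i.e. when April 1 is one of Sunday/Saturday.
April 1 by year: 2323:Sun✓ 2324:Tue 2325:Wed 2326:Thu 2327:Fri 2328:Sun✓ 2329:Mon 2330:Tue 2331:Wed 2332:Fri 2333:Sat✓ 2334:Sun✓ 2335:Mon 2336:Wed 2337:Thu …(3 more)… 2341:Tue 2342:Wed 2343:Thu 2344:Sat✓ 2345:Sun✓ 2346:Mon 2347:Tue 2348:Thu 2349:Fri 2350:Sat✓ 2351:Sun✓ 2352:Tue 2353:Wed 2354:Thu 2355:Fri
Years with five Sundays: 2323, 2328, 2333, 2334, 2339, 2344, 2345, 2350, 2351 → 9.

9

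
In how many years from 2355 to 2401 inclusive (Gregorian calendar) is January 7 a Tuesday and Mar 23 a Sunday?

Check each year's weekday for January 7 and Mar 23:
  2355: Fri/Wed  2356: Sat/Fri  2357: Mon/Sat  2358: Tue/Sun ✓  2359: Wed/Mon  2360: Thu/Wed  2361: Sat/Thu  2362: Sun/Fri  2363: Mon/Sat  2364: Tue/Mon  2365: Thu/Tue  2366: Fri/Wed  2367: Sat/Thu  2368: Sun/Sat  …(19 more)…  2388: Thu/Wed  2389: Sat/Thu  2390: Sun/Fri  2391: Mon/Sat  2392: Tue/Mon  2393: Thu/Tue  2394: Fri/Wed  2395: Sat/Thu  2396: Sun/Sat  2397: Tue/Sun ✓  2398: Wed/Mon  2399: Thu/Tue  2400: Fri/Thu  2401: Sun/Fri
Both conditions hold in: 2358, 2369, 2375, 2386, 2397 — 5.

5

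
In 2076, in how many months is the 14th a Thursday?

1

Check the 14th of each month of 2076: Jan 14: Tue, Feb 14: Fri, Mar 14: Sat, Apr 14: Tue, May 14: Thu, Jun 14: Sun, Jul 14: Tue, Aug 14: Fri, Sep 14: Mon, Oct 14: Wed, Nov 14: Sat, Dec 14: Mon.
Thursday occurs in May — 1 month.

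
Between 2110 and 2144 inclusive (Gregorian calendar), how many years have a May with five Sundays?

May has 31 days; it has five Sundays when Sunday falls among the first (month-length − 28) days — i.e. when May 1 is one of Sunday/Saturday/Friday.
May 1 by year: 2110:Thu 2111:Fri✓ 2112:Sun✓ 2113:Mon 2114:Tue 2115:Wed 2116:Fri✓ 2117:Sat✓ 2118:Sun✓ 2119:Mon 2120:Wed 2121:Thu 2122:Fri✓ 2123:Sat✓ 2124:Mon …(5 more)… 2130:Mon 2131:Tue 2132:Thu 2133:Fri✓ 2134:Sat✓ 2135:Sun✓ 2136:Tue 2137:Wed 2138:Thu 2139:Fri✓ 2140:Sun✓ 2141:Mon 2142:Tue 2143:Wed 2144:Fri✓
Years with five Sundays: 2111, 2112, 2116, 2117, 2118, 2122, 2123, 2128, 2129, 2133, 2134, 2135, 2139, 2140, 2144 → 15.

15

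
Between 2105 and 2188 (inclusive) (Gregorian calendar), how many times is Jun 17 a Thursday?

12

Track Jun 17's weekday year by year (advancing +1, or +2 across a Feb 29):
  2105: Wed  2106: Thu (+1) ✓  2107: Fri (+1)  2108: Sun (+2)  2109: Mon (+1)
  2110: Tue (+1)  2111: Wed (+1)  2112: Fri (+2)  2113: Sat (+1)  2114: Sun (+1)
  2115: Mon (+1)  2116: Wed (+2)  2117: Thu (+1) ✓  2118: Fri (+1)  … (56 more years) …
  2175: Sat (+1)  2176: Mon (+2)  2177: Tue (+1)  2178: Wed (+1)  2179: Thu (+1) ✓
  2180: Sat (+2)  2181: Sun (+1)  2182: Mon (+1)  2183: Tue (+1)  2184: Thu (+2) ✓
  2185: Fri (+1)  2186: Sat (+1)  2187: Sun (+1)  2188: Tue (+2)
Thursday years: 2106, 2117, 2123, 2128, 2134, 2145, 2151, 2156, 2162, 2173, 2179, 2184 — 12 in total.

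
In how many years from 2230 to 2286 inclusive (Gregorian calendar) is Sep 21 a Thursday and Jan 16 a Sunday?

Check each year's weekday for Sep 21 and Jan 16:
  2230: Tue/Sat  2231: Wed/Sun  2232: Fri/Mon  2233: Sat/Wed  2234: Sun/Thu  2235: Mon/Fri  2236: Wed/Sat  2237: Thu/Mon  2238: Fri/Tue  2239: Sat/Wed  2240: Mon/Thu  2241: Tue/Sat  2242: Wed/Sun  2243: Thu/Mon  …(29 more)…  2273: Sun/Thu  2274: Mon/Fri  2275: Tue/Sat  2276: Thu/Sun ✓  2277: Fri/Tue  2278: Sat/Wed  2279: Sun/Thu  2280: Tue/Fri  2281: Wed/Sun  2282: Thu/Mon  2283: Fri/Tue  2284: Sun/Wed  2285: Mon/Fri  2286: Tue/Sat
Both conditions hold in: 2248, 2276 — 2.

2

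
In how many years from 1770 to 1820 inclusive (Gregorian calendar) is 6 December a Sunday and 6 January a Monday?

Check each year's weekday for 6 December and 6 January:
  1770: Thu/Sat  1771: Fri/Sun  1772: Sun/Mon ✓  1773: Mon/Wed  1774: Tue/Thu  1775: Wed/Fri  1776: Fri/Sat  1777: Sat/Mon  1778: Sun/Tue  1779: Mon/Wed  1780: Wed/Thu  1781: Thu/Sat  1782: Fri/Sun  1783: Sat/Mon  …(23 more)…  1807: Sun/Tue  1808: Tue/Wed  1809: Wed/Fri  1810: Thu/Sat  1811: Fri/Sun  1812: Sun/Mon ✓  1813: Mon/Wed  1814: Tue/Thu  1815: Wed/Fri  1816: Fri/Sat  1817: Sat/Mon  1818: Sun/Tue  1819: Mon/Wed  1820: Wed/Thu
Both conditions hold in: 1772, 1812 — 2.

2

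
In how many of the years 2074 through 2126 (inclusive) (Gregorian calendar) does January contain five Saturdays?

January has 31 days; it has five Saturdays when Saturday falls among the first (month-length − 28) days — i.e. when January 1 is one of Saturday/Friday/Thursday.
January 1 by year: 2074:Mon 2075:Tue 2076:Wed 2077:Fri✓ 2078:Sat✓ 2079:Sun 2080:Mon 2081:Wed 2082:Thu✓ 2083:Fri✓ 2084:Sat✓ 2085:Mon 2086:Tue 2087:Wed 2088:Thu✓ …(23 more)… 2112:Fri✓ 2113:Sun 2114:Mon 2115:Tue 2116:Wed 2117:Fri✓ 2118:Sat✓ 2119:Sun 2120:Mon 2121:Wed 2122:Thu✓ 2123:Fri✓ 2124:Sat✓ 2125:Mon 2126:Tue
Years with five Saturdays: 2077, 2078, 2082, 2083, 2084, 2088, 2089, 2093, 2094, 2095, 2099, 2100, 2101, 2105, 2106, 2107, 2111, 2112, 2117, 2118, 2122, 2123, 2124 → 23.

23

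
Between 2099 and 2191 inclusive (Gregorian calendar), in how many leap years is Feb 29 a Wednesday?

3

Leap years in 2099–2191: 22 of them.
Feb 29 weekday advances by 5 (mod 7) from one leap year to the next four years later (or differs when a century non-leap intervenes).
Leap-day weekdays: 2104:Fri 2108:Wed✓ 2112:Mon 2116:Sat 2120:Thu 2124:Tue 2128:Sun 2132:Fri 2136:Wed✓ 2140:Mon 2144:Sat 2148:Thu 2152:Tue 2156:Sun 2160:Fri 2164:Wed✓ 2168:Mon 2172:Sat 2176:Thu 2180:Tue 2184:Sun 2188:Fri
Wednesday: 2108, 2136, 2164 → 3.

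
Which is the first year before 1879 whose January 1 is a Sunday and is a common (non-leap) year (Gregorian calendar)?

Jan 1 advances by 2 weekdays after a leap year and by 1 after a common year.
1879: Jan 1 is Wednesday.
1878: Tuesday
1877: Monday
1876: Saturday (leap)
1875: Friday
1874: Thursday
1873: Wednesday
1872: Monday (leap)
1871: Sunday
1871 begins on a Sunday and is a common year.

1871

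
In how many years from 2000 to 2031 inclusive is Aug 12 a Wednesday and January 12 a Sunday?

Check each year's weekday for Aug 12 and January 12:
  2000: Sat/Wed  2001: Sun/Fri  2002: Mon/Sat  2003: Tue/Sun  2004: Thu/Mon  2005: Fri/Wed  2006: Sat/Thu  2007: Sun/Fri  2008: Tue/Sat  2009: Wed/Mon  2010: Thu/Tue  2011: Fri/Wed  2012: Sun/Thu  2013: Mon/Sat  …(4 more)…  2018: Sun/Fri  2019: Mon/Sat  2020: Wed/Sun ✓  2021: Thu/Tue  2022: Fri/Wed  2023: Sat/Thu  2024: Mon/Fri  2025: Tue/Sun  2026: Wed/Mon  2027: Thu/Tue  2028: Sat/Wed  2029: Sun/Fri  2030: Mon/Sat  2031: Tue/Sun
Both conditions hold in: 2020 — 1.

1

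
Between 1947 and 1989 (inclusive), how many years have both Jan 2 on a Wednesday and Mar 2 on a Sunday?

Check each year's weekday for Jan 2 and Mar 2:
  1947: Thu/Sun  1948: Fri/Tue  1949: Sun/Wed  1950: Mon/Thu  1951: Tue/Fri  1952: Wed/Sun ✓  1953: Fri/Mon  1954: Sat/Tue  1955: Sun/Wed  1956: Mon/Fri  1957: Wed/Sat  1958: Thu/Sun  1959: Fri/Mon  1960: Sat/Wed  …(15 more)…  1976: Fri/Tue  1977: Sun/Wed  1978: Mon/Thu  1979: Tue/Fri  1980: Wed/Sun ✓  1981: Fri/Mon  1982: Sat/Tue  1983: Sun/Wed  1984: Mon/Fri  1985: Wed/Sat  1986: Thu/Sun  1987: Fri/Mon  1988: Sat/Wed  1989: Mon/Thu
Both conditions hold in: 1952, 1980 — 2.

2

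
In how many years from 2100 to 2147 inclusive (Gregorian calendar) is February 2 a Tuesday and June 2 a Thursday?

2

Check each year's weekday for February 2 and June 2:
  2100: Tue/Wed  2101: Wed/Thu  2102: Thu/Fri  2103: Fri/Sat  2104: Sat/Mon  2105: Mon/Tue  2106: Tue/Wed  2107: Wed/Thu  2108: Thu/Sat  2109: Sat/Sun  2110: Sun/Mon  2111: Mon/Tue  2112: Tue/Thu ✓  2113: Thu/Fri  …(20 more)…  2134: Tue/Wed  2135: Wed/Thu  2136: Thu/Sat  2137: Sat/Sun  2138: Sun/Mon  2139: Mon/Tue  2140: Tue/Thu ✓  2141: Thu/Fri  2142: Fri/Sat  2143: Sat/Sun  2144: Sun/Tue  2145: Tue/Wed  2146: Wed/Thu  2147: Thu/Fri
Both conditions hold in: 2112, 2140 — 2.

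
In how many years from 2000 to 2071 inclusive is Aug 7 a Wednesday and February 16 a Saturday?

8

Check each year's weekday for Aug 7 and February 16:
  2000: Mon/Wed  2001: Tue/Fri  2002: Wed/Sat ✓  2003: Thu/Sun  2004: Sat/Mon  2005: Sun/Wed  2006: Mon/Thu  2007: Tue/Fri  2008: Thu/Sat  2009: Fri/Mon  2010: Sat/Tue  2011: Sun/Wed  2012: Tue/Thu  2013: Wed/Sat ✓  …(44 more)…  2058: Wed/Sat ✓  2059: Thu/Sun  2060: Sat/Mon  2061: Sun/Wed  2062: Mon/Thu  2063: Tue/Fri  2064: Thu/Sat  2065: Fri/Mon  2066: Sat/Tue  2067: Sun/Wed  2068: Tue/Thu  2069: Wed/Sat ✓  2070: Thu/Sun  2071: Fri/Mon
Both conditions hold in: 2002, 2013, 2019, 2030, 2041, 2047, 2058, 2069 — 8.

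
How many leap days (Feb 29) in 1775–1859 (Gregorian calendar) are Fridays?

3

Leap years in 1775–1859: 20 of them.
Feb 29 weekday advances by 5 (mod 7) from one leap year to the next four years later (or differs when a century non-leap intervenes).
Leap-day weekdays: 1776:Thu 1780:Tue 1784:Sun 1788:Fri✓ 1792:Wed 1796:Mon 1804:Wed 1808:Mon 1812:Sat 1816:Thu 1820:Tue 1824:Sun 1828:Fri✓ 1832:Wed 1836:Mon 1840:Sat 1844:Thu 1848:Tue 1852:Sun 1856:Fri✓
Friday: 1788, 1828, 1856 → 3.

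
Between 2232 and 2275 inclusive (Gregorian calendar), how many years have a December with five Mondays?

19

December has 31 days; it has five Mondays when Monday falls among the first (month-length − 28) days — i.e. when December 1 is one of Monday/Sunday/Saturday.
December 1 by year: 2232:Sat✓ 2233:Sun✓ 2234:Mon✓ 2235:Tue 2236:Thu 2237:Fri 2238:Sat✓ 2239:Sun✓ 2240:Tue 2241:Wed 2242:Thu 2243:Fri 2244:Sun✓ 2245:Mon✓ 2246:Tue …(14 more)… 2261:Sun✓ 2262:Mon✓ 2263:Tue 2264:Thu 2265:Fri 2266:Sat✓ 2267:Sun✓ 2268:Tue 2269:Wed 2270:Thu 2271:Fri 2272:Sun✓ 2273:Mon✓ 2274:Tue 2275:Wed
Years with five Mondays: 2232, 2233, 2234, 2238, 2239, 2244, 2245, 2249, 2250, 2251, 2255, 2256, 2260, 2261, 2262, 2266, 2267, 2272, 2273 → 19.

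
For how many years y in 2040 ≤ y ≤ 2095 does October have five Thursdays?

24

October has 31 days; it has five Thursdays when Thursday falls among the first (month-length − 28) days — i.e. when October 1 is one of Thursday/Wednesday/Tuesday.
October 1 by year: 2040:Mon 2041:Tue✓ 2042:Wed✓ 2043:Thu✓ 2044:Sat 2045:Sun 2046:Mon 2047:Tue✓ 2048:Thu✓ 2049:Fri 2050:Sat 2051:Sun 2052:Tue✓ 2053:Wed✓ 2054:Thu✓ …(26 more)… 2081:Wed✓ 2082:Thu✓ 2083:Fri 2084:Sun 2085:Mon 2086:Tue✓ 2087:Wed✓ 2088:Fri 2089:Sat 2090:Sun 2091:Mon 2092:Wed✓ 2093:Thu✓ 2094:Fri 2095:Sat
Years with five Thursdays: 2041, 2042, 2043, 2047, 2048, 2052, 2053, 2054, 2058, 2059, 2064, 2065, 2069, 2070, 2071, 2075, 2076, 2080, 2081, 2082, 2086, 2087, 2092, 2093 → 24.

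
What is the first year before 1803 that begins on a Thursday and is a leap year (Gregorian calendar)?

1784

Jan 1 advances by 2 weekdays after a leap year and by 1 after a common year.
1803: Jan 1 is Saturday.
1802: Friday
1801: Thursday
1800: Wednesday
1799: Tuesday
1798: Monday
1797: Sunday
1796: Friday (leap)
1795: Thursday
1794: Wednesday
1793: Tuesday
1792: Sunday (leap)
1791: Saturday
1790: Friday
1789: Thursday
1788: Tuesday (leap)
1787: Monday
1786: Sunday
1785: Saturday
1784: Thursday (leap)
1784 begins on a Thursday and is a leap year.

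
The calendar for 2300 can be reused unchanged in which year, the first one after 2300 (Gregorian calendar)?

2306

Two years share a calendar iff Jan 1 falls on the same weekday and both are leap or both are common. 2300: Jan 1 is Monday, common year.
2301: Jan 1 Tuesday, common
2302: Jan 1 Wednesday, common
2303: Jan 1 Thursday, common
2304: Jan 1 Friday, leap
2305: Jan 1 Sunday, common
2306: Jan 1 Monday, common
2306 matches on both conditions.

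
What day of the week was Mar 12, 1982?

Friday

January 1, 1982 is a Friday.
March 12 is day 71 of the year, i.e. 70 days after Jan 1.
70 mod 7 = 0, so advance 0 weekdays from Friday: Friday.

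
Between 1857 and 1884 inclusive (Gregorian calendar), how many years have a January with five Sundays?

12

January has 31 days; it has five Sundays when Sunday falls among the first (month-length − 28) days — i.e. when January 1 is one of Sunday/Saturday/Friday.
January 1 by year: 1857:Thu 1858:Fri✓ 1859:Sat✓ 1860:Sun✓ 1861:Tue 1862:Wed 1863:Thu 1864:Fri✓ 1865:Sun✓ 1866:Mon 1867:Tue 1868:Wed 1869:Fri✓ 1870:Sat✓ 1871:Sun✓ 1872:Mon 1873:Wed 1874:Thu 1875:Fri✓ 1876:Sat✓ 1877:Mon 1878:Tue 1879:Wed 1880:Thu 1881:Sat✓ 1882:Sun✓ 1883:Mon 1884:Tue
Years with five Sundays: 1858, 1859, 1860, 1864, 1865, 1869, 1870, 1871, 1875, 1876, 1881, 1882 → 12.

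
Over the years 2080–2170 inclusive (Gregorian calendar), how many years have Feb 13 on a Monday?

Track Feb 13's weekday year by year (advancing +1, or +2 across a Feb 29):
  2080: Tue  2081: Thu (+2)  2082: Fri (+1)  2083: Sat (+1)  2084: Sun (+1)
  2085: Tue (+2)  2086: Wed (+1)  2087: Thu (+1)  2088: Fri (+1)  2089: Sun (+2)
  2090: Mon (+1) ✓  2091: Tue (+1)  2092: Wed (+1)  2093: Fri (+2)  … (63 more years) …
  2157: Sun (+2)  2158: Mon (+1) ✓  2159: Tue (+1)  2160: Wed (+1)  2161: Fri (+2)
  2162: Sat (+1)  2163: Sun (+1)  2164: Mon (+1) ✓  2165: Wed (+2)  2166: Thu (+1)
  2167: Fri (+1)  2168: Sat (+1)  2169: Mon (+2) ✓  2170: Tue (+1)
Monday years: 2090, 2096, 2102, 2108, 2113, 2119, 2130, 2136, 2141, 2147, 2158, 2164, 2169 — 13 in total.

13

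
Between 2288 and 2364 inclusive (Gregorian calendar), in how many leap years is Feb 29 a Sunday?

2

Leap years in 2288–2364: 19 of them.
Feb 29 weekday advances by 5 (mod 7) from one leap year to the next four years later (or differs when a century non-leap intervenes).
Leap-day weekdays: 2288:Wed 2292:Mon 2296:Sat 2304:Mon 2308:Sat 2312:Thu 2316:Tue 2320:Sun✓ 2324:Fri 2328:Wed 2332:Mon 2336:Sat 2340:Thu 2344:Tue 2348:Sun✓ 2352:Fri 2356:Wed 2360:Mon 2364:Sat
Sunday: 2320, 2348 → 2.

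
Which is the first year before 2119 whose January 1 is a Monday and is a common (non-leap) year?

2114

Jan 1 advances by 2 weekdays after a leap year and by 1 after a common year.
2119: Jan 1 is Sunday.
2118: Saturday
2117: Friday
2116: Wednesday (leap)
2115: Tuesday
2114: Monday
2114 begins on a Monday and is a common year.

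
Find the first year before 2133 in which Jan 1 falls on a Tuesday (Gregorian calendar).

2132

Jan 1 advances by 2 weekdays after a leap year and by 1 after a common year.
2133: Jan 1 is Thursday.
2132: Tuesday (leap)
2132 begins on a Tuesday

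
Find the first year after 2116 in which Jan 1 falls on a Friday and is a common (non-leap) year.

2117

Jan 1 advances by 2 weekdays after a leap year and by 1 after a common year.
2116: Jan 1 is Wednesday (leap).
2117: Friday
2117 begins on a Friday and is a common year.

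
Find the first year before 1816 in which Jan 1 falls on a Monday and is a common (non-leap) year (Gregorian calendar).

Jan 1 advances by 2 weekdays after a leap year and by 1 after a common year.
1816: Jan 1 is Monday (leap).
1815: Sunday
1814: Saturday
1813: Friday
1812: Wednesday (leap)
1811: Tuesday
1810: Monday
1810 begins on a Monday and is a common year.

1810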